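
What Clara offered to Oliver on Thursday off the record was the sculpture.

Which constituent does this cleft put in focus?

In a pseudo-cleft "What ... was X", the post-copular constituent X is the focus.
Here the focus is "the sculpture". The backgrounded (presupposed) material includes "Clara", "to Oliver", "off the record" and "on Thursday".

the sculpture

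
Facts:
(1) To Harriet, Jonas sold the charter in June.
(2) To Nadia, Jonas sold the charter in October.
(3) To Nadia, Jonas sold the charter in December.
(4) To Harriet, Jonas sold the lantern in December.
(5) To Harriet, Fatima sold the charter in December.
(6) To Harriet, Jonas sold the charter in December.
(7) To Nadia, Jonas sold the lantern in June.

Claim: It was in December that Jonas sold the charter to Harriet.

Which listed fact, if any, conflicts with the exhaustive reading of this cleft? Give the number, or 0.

1

Focus of the cleft: "in December" (the setting). Presupposed background: same agent, thing, recipient (Jonas / the charter / Harriet).
Exhaustivity: in December is the only setting satisfying that background.
Fact (1) shares the background but with setting = in June; exhaustivity is violated.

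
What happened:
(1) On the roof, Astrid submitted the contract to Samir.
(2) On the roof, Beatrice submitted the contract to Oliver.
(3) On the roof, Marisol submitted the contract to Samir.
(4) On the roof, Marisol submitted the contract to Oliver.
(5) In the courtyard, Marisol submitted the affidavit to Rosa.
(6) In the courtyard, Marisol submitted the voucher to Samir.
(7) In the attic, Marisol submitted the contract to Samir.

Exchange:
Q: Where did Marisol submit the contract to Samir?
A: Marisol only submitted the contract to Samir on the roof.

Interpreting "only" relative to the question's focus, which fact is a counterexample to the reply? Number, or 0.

7

Answering "Where did ...?" puts focus on the setting — here, "on the roof".
"Only" then excludes alternative settings while the background — agent = Marisol, thing = the contract, recipient = Samir — is held fixed.
Fact (7) shares the background with a different setting (in the attic) — counterexample.
(Fact (4) would refute a reading with focus on the recipient — but that is not what the question asks.)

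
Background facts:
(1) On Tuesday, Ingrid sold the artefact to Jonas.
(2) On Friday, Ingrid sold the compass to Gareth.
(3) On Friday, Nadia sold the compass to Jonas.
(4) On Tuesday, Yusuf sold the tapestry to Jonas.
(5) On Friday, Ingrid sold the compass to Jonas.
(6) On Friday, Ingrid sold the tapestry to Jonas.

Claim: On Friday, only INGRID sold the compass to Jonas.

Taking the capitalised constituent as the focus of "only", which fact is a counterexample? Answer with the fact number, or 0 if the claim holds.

3

The capitals mark "Ingrid" as focus. So "only" rules out other agents, with the rest (same thing, recipient, setting (the compass / Jonas / on Friday)) as background.
Fact (3) shares the background but differs in agent (Nadia) — a counterexample.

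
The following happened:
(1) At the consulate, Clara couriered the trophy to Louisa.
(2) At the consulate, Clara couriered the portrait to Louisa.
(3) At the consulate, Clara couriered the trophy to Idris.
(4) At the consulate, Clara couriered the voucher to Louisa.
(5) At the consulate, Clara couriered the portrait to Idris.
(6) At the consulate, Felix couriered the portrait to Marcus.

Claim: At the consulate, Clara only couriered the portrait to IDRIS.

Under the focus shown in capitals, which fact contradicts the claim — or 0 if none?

Focus (in capitals) is "Idris" — the recipient. "Only" excludes alternative recipients while holding fixed agent = Clara, thing = the portrait, setting = at the consulate.
Fact (2) shares the background but differs in recipient (Louisa) — a counterexample.

2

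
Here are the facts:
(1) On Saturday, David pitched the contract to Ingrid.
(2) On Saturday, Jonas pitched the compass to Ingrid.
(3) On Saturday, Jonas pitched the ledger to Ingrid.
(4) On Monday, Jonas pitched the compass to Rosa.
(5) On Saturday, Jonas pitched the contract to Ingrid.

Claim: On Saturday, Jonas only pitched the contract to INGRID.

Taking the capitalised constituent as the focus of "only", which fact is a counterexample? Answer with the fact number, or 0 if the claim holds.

0

Focus (in capitals) is "Ingrid" — the recipient. "Only" excludes alternative recipients while holding fixed Jonas as agent and the contract as thing and on Saturday as setting.
No fact matches Jonas as agent and the contract as thing and on Saturday as setting with a different recipient — every other fact differs on at least one backgrounded slot. So no fact refutes it.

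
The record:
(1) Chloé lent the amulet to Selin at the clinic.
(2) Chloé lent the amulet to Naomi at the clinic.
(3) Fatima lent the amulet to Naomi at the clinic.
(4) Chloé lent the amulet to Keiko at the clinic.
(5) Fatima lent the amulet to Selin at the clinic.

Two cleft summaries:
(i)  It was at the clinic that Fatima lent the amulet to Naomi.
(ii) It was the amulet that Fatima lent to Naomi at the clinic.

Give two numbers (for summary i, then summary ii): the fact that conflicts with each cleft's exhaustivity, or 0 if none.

Summary (i) focuses "at the clinic" (the setting); background same agent, thing, recipient (Fatima / the amulet / Naomi). No fact matches that background with a different setting, so 0.
Summary (ii) focuses "the amulet" (the thing); background same agent, recipient, setting (Fatima / Naomi / at the clinic). No fact matches that background with a different thing, so 0.

0, 0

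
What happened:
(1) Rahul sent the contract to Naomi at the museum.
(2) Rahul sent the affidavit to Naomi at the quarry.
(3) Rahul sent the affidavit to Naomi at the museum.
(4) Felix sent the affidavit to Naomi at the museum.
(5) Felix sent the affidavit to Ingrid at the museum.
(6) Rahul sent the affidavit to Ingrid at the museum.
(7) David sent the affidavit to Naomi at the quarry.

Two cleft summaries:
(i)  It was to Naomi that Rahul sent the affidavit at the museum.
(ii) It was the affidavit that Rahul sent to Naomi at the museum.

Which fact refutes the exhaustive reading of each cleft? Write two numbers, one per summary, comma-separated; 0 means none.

6, 1

(i): focus "Naomi". Looking for Rahul as agent and the affidavit as thing and at the museum as setting with some other recipient — fact (6) has Ingrid there. Refuted.
(ii): focus "the affidavit". Looking for Rahul as agent and Naomi as recipient and at the museum as setting with some other thing — fact (1) has the contract there. Refuted.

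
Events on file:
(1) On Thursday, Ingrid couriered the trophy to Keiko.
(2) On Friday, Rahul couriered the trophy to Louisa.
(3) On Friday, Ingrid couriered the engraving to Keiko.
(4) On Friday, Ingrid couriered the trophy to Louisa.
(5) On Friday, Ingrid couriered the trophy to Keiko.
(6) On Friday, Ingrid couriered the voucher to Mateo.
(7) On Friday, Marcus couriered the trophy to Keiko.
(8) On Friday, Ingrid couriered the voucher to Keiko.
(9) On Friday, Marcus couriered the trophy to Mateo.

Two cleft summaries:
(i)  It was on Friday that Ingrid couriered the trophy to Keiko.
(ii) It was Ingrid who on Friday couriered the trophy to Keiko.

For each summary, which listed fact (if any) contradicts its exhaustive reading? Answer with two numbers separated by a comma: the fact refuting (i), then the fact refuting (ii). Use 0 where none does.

Summary (i) focuses "on Friday" (the setting); background agent = Ingrid, thing = the trophy, recipient = Keiko. Fact (1) matches that background with setting = on Thursday — refutes (i).
Summary (ii) focuses "Ingrid" (the agent); background thing = the trophy, recipient = Keiko, setting = on Friday. Fact (7) matches that background with agent = Marcus — refutes (ii).

1, 7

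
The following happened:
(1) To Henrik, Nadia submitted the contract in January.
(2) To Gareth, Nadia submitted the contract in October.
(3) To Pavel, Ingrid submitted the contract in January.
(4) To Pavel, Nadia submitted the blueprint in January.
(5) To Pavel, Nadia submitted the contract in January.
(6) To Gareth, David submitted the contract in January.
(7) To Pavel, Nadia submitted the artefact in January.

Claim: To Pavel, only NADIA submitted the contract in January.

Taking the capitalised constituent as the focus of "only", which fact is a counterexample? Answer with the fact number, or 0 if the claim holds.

Focus (in capitals) is "Nadia" — the agent. "Only" excludes alternative agents while holding fixed same thing, recipient, setting (the contract / Pavel / in January).
Fact (3) matches on same thing, recipient, setting (the contract / Pavel / in January), but has agent = Ingrid instead. That refutes the claim.

3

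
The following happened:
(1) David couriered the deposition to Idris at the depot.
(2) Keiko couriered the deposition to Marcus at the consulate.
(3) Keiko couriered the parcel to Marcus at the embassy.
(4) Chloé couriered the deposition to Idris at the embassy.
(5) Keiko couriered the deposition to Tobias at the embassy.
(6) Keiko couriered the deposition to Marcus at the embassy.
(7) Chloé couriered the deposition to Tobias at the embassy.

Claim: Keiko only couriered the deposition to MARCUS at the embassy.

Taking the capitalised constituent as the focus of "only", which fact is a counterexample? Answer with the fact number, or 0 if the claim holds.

5

The capitals mark "Marcus" as focus. So "only" rules out other recipients, with the rest (Keiko as agent and the deposition as thing and at the embassy as setting) as background.
Fact (5) matches on Keiko as agent and the deposition as thing and at the embassy as setting, but has recipient = Tobias instead. That refutes the claim.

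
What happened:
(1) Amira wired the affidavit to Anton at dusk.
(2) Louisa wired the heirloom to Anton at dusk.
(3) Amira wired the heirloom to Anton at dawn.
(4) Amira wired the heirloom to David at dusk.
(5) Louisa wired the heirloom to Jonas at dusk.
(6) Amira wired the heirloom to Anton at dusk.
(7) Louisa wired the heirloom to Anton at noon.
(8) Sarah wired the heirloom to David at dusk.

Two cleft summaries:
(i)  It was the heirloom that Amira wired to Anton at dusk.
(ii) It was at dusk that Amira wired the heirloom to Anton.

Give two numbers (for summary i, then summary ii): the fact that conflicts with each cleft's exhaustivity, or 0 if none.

(i): focus "the heirloom". Looking for same agent, recipient, setting (Amira / Anton / at dusk) with some other thing — fact (1) has the affidavit there. Refuted.
(ii): focus "at dusk". Looking for same agent, thing, recipient (Amira / the heirloom / Anton) with some other setting — fact (3) has at dawn there. Refuted.

1, 3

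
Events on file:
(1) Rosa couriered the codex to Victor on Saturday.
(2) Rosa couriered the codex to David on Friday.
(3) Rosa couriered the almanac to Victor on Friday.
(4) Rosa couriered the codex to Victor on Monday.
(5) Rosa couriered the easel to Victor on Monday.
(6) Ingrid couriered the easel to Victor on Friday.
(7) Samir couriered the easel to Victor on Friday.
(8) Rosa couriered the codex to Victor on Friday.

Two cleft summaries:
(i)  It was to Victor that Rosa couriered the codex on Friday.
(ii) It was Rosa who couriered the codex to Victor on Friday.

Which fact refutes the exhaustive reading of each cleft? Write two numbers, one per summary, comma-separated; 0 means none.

(i): focus "Victor". Looking for agent = Rosa, thing = the codex, setting = on Friday with some other recipient — fact (2) has David there. Refuted.
(ii): focus "Rosa". No fact shares thing = the codex, recipient = Victor, setting = on Friday with a different agent. 0.

2, 0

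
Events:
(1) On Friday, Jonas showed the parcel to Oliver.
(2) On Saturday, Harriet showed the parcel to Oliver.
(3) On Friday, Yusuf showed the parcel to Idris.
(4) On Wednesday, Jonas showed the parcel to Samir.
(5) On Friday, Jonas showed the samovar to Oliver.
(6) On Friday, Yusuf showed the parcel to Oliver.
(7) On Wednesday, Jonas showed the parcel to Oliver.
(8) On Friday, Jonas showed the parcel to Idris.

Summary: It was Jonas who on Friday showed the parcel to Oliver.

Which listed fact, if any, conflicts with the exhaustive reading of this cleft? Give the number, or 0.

6

Focus of the cleft: "Jonas" (the agent). Presupposed background: thing = the parcel, recipient = Oliver, setting = on Friday.
The exhaustive reading says no other agent fits that background.
Fact (6) shares the background but with agent = Yusuf; exhaustivity is violated.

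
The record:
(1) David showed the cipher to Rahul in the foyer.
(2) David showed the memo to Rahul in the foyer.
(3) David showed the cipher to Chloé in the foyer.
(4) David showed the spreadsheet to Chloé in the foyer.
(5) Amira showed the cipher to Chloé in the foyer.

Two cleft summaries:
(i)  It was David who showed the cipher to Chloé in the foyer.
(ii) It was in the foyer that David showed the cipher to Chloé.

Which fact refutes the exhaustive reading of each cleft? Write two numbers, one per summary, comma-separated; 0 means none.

Summary (i) focuses "David" (the agent); background same thing, recipient, setting (the cipher / Chloé / in the foyer). Fact (5) matches that background with agent = Amira — refutes (i).
Summary (ii) focuses "in the foyer" (the setting); background same agent, thing, recipient (David / the cipher / Chloé). No fact matches that background with a different setting, so 0.

5, 0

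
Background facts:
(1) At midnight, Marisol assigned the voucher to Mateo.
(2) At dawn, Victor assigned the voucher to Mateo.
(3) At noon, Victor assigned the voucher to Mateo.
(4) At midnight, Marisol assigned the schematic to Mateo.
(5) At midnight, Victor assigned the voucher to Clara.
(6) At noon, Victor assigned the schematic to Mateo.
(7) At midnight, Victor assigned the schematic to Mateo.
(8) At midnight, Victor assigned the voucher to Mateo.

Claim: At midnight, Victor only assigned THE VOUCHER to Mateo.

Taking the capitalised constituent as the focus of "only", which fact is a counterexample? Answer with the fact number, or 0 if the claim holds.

The capitals mark "the voucher" as focus. So "only" rules out other things, with the rest (agent = Victor, recipient = Mateo, setting = at midnight) as background.
Fact (7) matches on agent = Victor, recipient = Mateo, setting = at midnight, but has thing = the schematic instead. That refutes the claim.

7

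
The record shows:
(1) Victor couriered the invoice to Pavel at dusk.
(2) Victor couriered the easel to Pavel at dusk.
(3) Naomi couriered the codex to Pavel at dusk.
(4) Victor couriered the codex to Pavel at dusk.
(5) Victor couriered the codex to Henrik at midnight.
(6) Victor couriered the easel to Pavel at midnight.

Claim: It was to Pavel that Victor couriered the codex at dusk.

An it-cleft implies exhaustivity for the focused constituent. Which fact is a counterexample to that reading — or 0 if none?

0

Focus of the cleft: "Pavel" (the recipient). Presupposed background: same agent, thing, setting (Victor / the codex / at dusk).
Exhaustivity: Pavel is the only recipient satisfying that background.
No listed fact matches the background with a different recipient. Exhaustivity holds.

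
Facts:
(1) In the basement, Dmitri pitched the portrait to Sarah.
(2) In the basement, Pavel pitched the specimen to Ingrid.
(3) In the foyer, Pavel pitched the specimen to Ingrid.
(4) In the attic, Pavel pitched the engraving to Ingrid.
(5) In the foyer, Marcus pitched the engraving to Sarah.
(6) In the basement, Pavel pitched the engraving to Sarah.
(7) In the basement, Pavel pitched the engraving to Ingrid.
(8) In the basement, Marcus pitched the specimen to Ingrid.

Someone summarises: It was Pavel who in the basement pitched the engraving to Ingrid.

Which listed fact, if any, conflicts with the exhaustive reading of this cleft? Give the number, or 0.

The cleft puts "Pavel" in focus and presupposes the open proposition with same thing, recipient, setting (the engraving / Ingrid / in the basement).
The exhaustive reading says no other agent fits that background.
No listed fact matches the background with a different agent. Exhaustivity holds.

0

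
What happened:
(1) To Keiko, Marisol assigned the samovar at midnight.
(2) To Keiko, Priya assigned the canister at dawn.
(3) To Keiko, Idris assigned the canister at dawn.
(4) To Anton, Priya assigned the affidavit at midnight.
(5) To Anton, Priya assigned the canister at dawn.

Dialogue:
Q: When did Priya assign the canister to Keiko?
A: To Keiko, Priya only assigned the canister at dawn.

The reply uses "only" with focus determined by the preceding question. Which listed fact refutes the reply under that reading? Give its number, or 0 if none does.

Answering "When did ...?" puts focus on the setting — here, "at dawn".
So "only" ranges over settings; the rest (agent = Priya, thing = the canister, recipient = Keiko) is presupposed.
No fact keeps agent = Priya, thing = the canister, recipient = Keiko while changing the setting; every other fact differs on something backgrounded. The reply stands.
(Fact (5) would refute a reading with focus on the recipient — but that is not what the question asks.)

0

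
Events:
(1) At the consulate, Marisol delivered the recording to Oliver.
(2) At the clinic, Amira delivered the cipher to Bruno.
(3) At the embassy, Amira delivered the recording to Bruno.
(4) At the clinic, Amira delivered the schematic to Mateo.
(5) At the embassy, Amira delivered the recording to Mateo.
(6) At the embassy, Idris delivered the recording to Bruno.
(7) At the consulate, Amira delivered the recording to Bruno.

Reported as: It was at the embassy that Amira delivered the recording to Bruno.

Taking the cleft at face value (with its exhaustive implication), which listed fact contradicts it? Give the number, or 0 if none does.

The cleft puts "at the embassy" in focus and presupposes the open proposition with agent = Amira, thing = the recording, recipient = Bruno.
The exhaustive reading says no other setting fits that background.
But fact (7) also has agent = Amira, thing = the recording, recipient = Bruno, with setting = at the consulate — so the exhaustive reading fails.

7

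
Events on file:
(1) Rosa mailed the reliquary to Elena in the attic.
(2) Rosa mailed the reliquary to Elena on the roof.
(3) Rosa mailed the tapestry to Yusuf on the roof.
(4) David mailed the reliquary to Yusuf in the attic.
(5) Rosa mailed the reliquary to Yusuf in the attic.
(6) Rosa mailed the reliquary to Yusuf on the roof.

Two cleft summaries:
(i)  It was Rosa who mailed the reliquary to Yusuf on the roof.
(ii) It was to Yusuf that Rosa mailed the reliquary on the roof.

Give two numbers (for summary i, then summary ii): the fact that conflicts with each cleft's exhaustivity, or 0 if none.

(i): focus "Rosa". No fact shares thing = the reliquary, recipient = Yusuf, setting = on the roof with a different agent. 0.
(ii): focus "Yusuf". Looking for agent = Rosa, thing = the reliquary, setting = on the roof with some other recipient — fact (2) has Elena there. Refuted.

0, 2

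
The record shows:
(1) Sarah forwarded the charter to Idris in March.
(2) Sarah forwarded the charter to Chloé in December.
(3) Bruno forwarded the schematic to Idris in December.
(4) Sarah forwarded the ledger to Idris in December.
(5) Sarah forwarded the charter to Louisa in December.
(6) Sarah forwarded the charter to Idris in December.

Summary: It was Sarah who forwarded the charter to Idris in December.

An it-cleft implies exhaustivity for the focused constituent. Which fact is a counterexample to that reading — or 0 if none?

0

The cleft puts "Sarah" in focus and presupposes the open proposition with thing = the charter, recipient = Idris, setting = in December.
Exhaustivity: Sarah is the only agent satisfying that background.
No listed fact matches the background with a different agent. Exhaustivity holds.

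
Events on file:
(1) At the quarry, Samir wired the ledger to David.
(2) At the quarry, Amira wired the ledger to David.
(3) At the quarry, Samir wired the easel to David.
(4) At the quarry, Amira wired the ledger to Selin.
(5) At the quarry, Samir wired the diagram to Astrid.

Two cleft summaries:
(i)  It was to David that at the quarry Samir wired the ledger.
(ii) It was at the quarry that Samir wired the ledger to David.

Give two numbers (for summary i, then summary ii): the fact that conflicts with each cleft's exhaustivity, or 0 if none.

Summary (i) focuses "David" (the recipient); background same agent, thing, setting (Samir / the ledger / at the quarry). No fact matches that background with a different recipient, so 0.
Summary (ii) focuses "at the quarry" (the setting); background same agent, thing, recipient (Samir / the ledger / David). No fact matches that background with a different setting, so 0.

0, 0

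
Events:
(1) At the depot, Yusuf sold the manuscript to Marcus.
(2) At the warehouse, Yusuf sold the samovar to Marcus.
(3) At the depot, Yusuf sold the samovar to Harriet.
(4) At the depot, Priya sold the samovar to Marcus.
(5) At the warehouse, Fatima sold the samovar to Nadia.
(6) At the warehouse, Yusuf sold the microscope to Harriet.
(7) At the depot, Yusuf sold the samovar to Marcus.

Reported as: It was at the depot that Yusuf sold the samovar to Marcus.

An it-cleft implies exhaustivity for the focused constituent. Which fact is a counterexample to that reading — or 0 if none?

Focus of the cleft: "at the depot" (the setting). Presupposed background: agent = Yusuf, thing = the samovar, recipient = Marcus.
The exhaustive reading says no other setting fits that background.
But fact (2) also has agent = Yusuf, thing = the samovar, recipient = Marcus, with setting = at the warehouse — so the exhaustive reading fails.

2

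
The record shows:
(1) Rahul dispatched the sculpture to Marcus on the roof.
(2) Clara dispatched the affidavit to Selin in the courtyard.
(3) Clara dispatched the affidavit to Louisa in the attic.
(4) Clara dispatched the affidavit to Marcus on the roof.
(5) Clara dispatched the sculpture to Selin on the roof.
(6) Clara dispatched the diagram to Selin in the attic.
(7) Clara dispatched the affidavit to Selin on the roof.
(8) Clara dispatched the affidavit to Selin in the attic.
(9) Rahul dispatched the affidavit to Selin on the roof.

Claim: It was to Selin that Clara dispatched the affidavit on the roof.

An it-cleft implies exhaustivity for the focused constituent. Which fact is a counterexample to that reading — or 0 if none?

4

The cleft puts "Selin" in focus and presupposes the open proposition with same agent, thing, setting (Clara / the affidavit / on the roof).
The exhaustive reading says no other recipient fits that background.
But fact (4) also has same agent, thing, setting (Clara / the affidavit / on the roof), with recipient = Marcus — so the exhaustive reading fails.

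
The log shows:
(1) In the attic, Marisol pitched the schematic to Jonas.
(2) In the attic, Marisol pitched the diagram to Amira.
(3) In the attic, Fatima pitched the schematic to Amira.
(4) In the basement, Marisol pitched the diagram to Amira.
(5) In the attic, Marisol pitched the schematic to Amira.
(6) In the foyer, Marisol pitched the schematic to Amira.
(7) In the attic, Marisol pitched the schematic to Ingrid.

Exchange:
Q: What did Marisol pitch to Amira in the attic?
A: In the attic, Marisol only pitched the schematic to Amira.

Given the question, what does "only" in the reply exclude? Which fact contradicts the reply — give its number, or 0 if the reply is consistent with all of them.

2

The question "What did ...?" targets the thing, so in the reply the focus falls on "the schematic".
So "only" ranges over things; the rest (Marisol as agent and Amira as recipient and in the attic as setting) is presupposed.
Fact (2) shares the background with a different thing (the diagram) — counterexample.
(Fact (6) would refute a reading with focus on the setting — but that is not what the question asks.)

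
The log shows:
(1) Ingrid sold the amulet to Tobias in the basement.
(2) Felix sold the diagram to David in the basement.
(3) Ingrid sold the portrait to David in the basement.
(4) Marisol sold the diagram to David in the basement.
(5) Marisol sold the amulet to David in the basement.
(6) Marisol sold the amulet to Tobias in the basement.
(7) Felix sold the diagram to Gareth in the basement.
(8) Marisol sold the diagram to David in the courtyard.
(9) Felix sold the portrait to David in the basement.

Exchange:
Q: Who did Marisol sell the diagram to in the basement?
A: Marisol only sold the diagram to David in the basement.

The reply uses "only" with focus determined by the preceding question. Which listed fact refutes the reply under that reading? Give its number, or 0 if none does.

Answering "Who did ... to ...?" puts focus on the recipient — here, "David".
So "only" ranges over recipients; the rest (agent = Marisol, thing = the diagram, setting = in the basement) is presupposed.
No fact keeps agent = Marisol, thing = the diagram, setting = in the basement while changing the recipient; every other fact differs on something backgrounded. The reply stands.
(Fact (8) would refute a reading with focus on the setting — but that is not what the question asks.)

0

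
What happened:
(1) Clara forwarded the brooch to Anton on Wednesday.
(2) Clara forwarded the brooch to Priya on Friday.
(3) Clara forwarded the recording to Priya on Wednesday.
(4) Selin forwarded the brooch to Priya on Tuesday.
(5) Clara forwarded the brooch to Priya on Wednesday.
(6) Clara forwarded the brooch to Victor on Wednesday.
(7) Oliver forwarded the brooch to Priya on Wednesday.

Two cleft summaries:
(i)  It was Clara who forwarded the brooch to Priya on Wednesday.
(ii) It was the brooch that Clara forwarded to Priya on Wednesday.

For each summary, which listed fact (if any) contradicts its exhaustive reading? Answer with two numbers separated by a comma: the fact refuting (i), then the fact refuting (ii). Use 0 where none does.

7, 3

(i): focus "Clara". Looking for same thing, recipient, setting (the brooch / Priya / on Wednesday) with some other agent — fact (7) has Oliver there. Refuted.
(ii): focus "the brooch". Looking for same agent, recipient, setting (Clara / Priya / on Wednesday) with some other thing — fact (3) has the recording there. Refuted.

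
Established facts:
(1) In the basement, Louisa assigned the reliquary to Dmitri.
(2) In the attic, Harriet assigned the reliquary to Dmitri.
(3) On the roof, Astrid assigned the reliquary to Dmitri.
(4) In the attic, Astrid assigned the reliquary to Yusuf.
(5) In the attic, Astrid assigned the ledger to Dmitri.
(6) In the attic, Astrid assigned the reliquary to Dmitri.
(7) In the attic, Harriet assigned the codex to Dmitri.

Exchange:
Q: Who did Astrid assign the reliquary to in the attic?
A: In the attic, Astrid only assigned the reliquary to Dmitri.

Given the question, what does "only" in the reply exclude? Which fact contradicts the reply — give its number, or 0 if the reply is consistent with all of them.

4

Answering "Who did ... to ...?" puts focus on the recipient — here, "Dmitri".
"Only" then excludes alternative recipients while the background — Astrid as agent and the reliquary as thing and in the attic as setting — is held fixed.
Fact (4) shares the background with a different recipient (Yusuf) — counterexample.
(Fact (3) would refute a reading with focus on the setting — but that is not what the question asks.)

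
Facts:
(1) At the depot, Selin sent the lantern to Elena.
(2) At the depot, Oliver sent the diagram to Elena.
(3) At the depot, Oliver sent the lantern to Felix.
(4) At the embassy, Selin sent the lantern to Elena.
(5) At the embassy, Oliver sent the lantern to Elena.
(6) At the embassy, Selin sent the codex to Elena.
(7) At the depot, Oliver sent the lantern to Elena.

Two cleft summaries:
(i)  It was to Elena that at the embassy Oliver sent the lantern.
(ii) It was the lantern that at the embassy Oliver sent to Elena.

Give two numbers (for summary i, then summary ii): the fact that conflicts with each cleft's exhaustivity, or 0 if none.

(i): focus "Elena". No fact shares Oliver as agent and the lantern as thing and at the embassy as setting with a different recipient. 0.
(ii): focus "the lantern". No fact shares Oliver as agent and Elena as recipient and at the embassy as setting with a different thing. 0.

0, 0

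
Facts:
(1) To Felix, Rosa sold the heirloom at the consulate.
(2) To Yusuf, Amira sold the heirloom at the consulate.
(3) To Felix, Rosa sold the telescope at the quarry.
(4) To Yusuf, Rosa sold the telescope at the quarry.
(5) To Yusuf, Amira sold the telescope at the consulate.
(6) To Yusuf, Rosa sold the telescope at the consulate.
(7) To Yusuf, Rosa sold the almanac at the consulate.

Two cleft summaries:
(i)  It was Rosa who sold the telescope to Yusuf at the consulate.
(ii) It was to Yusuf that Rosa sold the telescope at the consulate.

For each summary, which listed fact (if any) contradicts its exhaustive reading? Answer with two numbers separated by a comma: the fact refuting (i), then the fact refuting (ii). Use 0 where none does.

Summary (i) focuses "Rosa" (the agent); background thing = the telescope, recipient = Yusuf, setting = at the consulate. Fact (5) matches that background with agent = Amira — refutes (i).
Summary (ii) focuses "Yusuf" (the recipient); background agent = Rosa, thing = the telescope, setting = at the consulate. No fact matches that background with a different recipient, so 0.

5, 0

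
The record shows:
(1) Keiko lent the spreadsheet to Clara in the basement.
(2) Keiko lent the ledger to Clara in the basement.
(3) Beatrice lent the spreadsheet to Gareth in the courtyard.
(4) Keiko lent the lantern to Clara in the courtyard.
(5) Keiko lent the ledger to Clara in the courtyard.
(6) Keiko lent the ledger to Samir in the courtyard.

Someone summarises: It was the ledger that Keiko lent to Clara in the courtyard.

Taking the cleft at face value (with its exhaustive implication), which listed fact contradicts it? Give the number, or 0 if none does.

The cleft puts "the ledger" in focus and presupposes the open proposition with same agent, recipient, setting (Keiko / Clara / in the courtyard).
The exhaustive reading says no other thing fits that background.
But fact (4) also has same agent, recipient, setting (Keiko / Clara / in the courtyard), with thing = the lantern — so the exhaustive reading fails.

4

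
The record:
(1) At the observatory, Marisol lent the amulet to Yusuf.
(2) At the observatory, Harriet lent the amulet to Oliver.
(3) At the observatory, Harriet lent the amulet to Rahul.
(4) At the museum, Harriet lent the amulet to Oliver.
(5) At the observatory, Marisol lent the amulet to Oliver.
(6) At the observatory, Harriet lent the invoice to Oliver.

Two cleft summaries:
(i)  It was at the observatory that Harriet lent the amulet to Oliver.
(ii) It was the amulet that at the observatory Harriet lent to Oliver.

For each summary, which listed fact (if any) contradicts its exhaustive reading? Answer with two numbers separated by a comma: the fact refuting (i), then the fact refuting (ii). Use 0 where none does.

4, 6

(i): focus "at the observatory". Looking for Harriet as agent and the amulet as thing and Oliver as recipient with some other setting — fact (4) has at the museum there. Refuted.
(ii): focus "the amulet". Looking for Harriet as agent and Oliver as recipient and at the observatory as setting with some other thing — fact (6) has the invoice there. Refuted.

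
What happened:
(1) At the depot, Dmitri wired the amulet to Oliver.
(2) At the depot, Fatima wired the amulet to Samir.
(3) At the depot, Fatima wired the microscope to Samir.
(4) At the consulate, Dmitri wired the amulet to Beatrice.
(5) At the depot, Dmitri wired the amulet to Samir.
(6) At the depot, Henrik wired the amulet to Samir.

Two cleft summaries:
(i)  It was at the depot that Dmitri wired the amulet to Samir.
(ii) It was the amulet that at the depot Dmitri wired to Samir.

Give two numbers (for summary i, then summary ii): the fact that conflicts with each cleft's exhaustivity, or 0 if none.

0, 0

Summary (i) focuses "at the depot" (the setting); background agent = Dmitri, thing = the amulet, recipient = Samir. No fact matches that background with a different setting, so 0.
Summary (ii) focuses "the amulet" (the thing); background agent = Dmitri, recipient = Samir, setting = at the depot. No fact matches that background with a different thing, so 0.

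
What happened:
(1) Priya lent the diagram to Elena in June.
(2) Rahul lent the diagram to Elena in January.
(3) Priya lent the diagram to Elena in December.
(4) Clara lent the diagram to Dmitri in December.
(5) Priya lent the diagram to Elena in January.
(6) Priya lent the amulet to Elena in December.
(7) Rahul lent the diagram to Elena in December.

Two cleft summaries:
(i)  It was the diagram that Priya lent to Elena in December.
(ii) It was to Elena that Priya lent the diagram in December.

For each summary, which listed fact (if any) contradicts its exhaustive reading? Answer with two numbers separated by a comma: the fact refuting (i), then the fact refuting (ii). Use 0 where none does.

6, 0

Summary (i) focuses "the diagram" (the thing); background same agent, recipient, setting (Priya / Elena / in December). Fact (6) matches that background with thing = the amulet — refutes (i).
Summary (ii) focuses "Elena" (the recipient); background same agent, thing, setting (Priya / the diagram / in December). No fact matches that background with a different recipient, so 0.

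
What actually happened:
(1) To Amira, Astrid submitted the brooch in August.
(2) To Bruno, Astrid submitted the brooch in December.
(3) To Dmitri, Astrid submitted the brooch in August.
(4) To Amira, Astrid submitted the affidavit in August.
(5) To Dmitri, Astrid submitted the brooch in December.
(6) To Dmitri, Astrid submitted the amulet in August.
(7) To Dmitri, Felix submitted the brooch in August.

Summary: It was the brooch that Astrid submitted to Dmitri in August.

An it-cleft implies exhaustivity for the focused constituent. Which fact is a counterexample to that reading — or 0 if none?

The cleft puts "the brooch" in focus and presupposes the open proposition with same agent, recipient, setting (Astrid / Dmitri / in August).
Exhaustivity: the brooch is the only thing satisfying that background.
Fact (6) shares the background but with thing = the amulet; exhaustivity is violated.

6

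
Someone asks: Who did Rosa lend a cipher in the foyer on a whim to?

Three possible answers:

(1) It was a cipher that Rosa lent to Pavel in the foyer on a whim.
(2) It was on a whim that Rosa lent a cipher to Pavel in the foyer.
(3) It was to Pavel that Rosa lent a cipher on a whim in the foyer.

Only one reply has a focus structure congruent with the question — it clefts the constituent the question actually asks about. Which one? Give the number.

3

The question word "who" targets the recipient.
Option (1) clefts "a cipher" — the direct object, not what was asked.
Option (2) clefts "on a whim" — the manner, not what was asked.
Option (3) clefts "to Pavel" — that matches what the question asks about.
So the congruent reply is (3).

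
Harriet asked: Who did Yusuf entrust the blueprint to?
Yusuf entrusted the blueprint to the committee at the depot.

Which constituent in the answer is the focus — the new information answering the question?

The wh-word "who" asks about the recipient.
In the answer, "Yusuf" and "the blueprint" are given — repeated from the question.
"at the depot" is also new, but it specifies the location, which is not what the question asks about — so it is not the focus.
The constituent filling the recipient gap is "to the committee"; that is the focus.

to the committee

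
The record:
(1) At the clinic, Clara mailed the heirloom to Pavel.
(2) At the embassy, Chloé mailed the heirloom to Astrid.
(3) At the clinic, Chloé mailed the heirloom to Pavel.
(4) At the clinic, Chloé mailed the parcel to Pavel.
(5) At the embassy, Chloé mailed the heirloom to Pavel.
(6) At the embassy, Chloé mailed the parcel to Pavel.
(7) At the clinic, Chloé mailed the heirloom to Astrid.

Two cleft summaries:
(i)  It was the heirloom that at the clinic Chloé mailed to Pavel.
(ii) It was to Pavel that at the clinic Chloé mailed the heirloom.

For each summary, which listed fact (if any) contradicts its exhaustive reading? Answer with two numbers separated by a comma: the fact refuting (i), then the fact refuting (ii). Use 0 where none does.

(i): focus "the heirloom". Looking for Chloé as agent and Pavel as recipient and at the clinic as setting with some other thing — fact (4) has the parcel there. Refuted.
(ii): focus "Pavel". Looking for Chloé as agent and the heirloom as thing and at the clinic as setting with some other recipient — fact (7) has Astrid there. Refuted.

4, 7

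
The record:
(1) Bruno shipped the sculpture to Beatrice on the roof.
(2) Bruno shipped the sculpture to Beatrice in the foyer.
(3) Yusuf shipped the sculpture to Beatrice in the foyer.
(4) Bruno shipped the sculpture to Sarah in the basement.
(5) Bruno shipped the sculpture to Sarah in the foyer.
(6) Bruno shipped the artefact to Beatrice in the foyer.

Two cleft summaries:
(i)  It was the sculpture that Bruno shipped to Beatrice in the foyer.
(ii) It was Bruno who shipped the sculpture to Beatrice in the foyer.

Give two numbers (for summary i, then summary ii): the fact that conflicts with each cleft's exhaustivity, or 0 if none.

6, 3

(i): focus "the sculpture". Looking for Bruno as agent and Beatrice as recipient and in the foyer as setting with some other thing — fact (6) has the artefact there. Refuted.
(ii): focus "Bruno". Looking for the sculpture as thing and Beatrice as recipient and in the foyer as setting with some other agent — fact (3) has Yusuf there. Refuted.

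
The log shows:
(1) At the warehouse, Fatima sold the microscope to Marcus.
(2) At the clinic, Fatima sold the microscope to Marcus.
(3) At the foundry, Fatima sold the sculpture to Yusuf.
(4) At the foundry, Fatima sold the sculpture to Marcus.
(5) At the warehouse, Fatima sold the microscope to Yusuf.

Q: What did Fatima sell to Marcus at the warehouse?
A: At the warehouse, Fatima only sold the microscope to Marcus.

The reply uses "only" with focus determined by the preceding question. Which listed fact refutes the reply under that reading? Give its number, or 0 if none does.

0

Answering "What did ...?" puts focus on the thing — here, "the microscope".
"Only" then excludes alternative things while the background — same agent, recipient, setting (Fatima / Marcus / at the warehouse) — is held fixed.
No listed fact shares that background with another thing. Nothing contradicts the reply.
(Fact (2) would refute a reading with focus on the setting — but that is not what the question asks.)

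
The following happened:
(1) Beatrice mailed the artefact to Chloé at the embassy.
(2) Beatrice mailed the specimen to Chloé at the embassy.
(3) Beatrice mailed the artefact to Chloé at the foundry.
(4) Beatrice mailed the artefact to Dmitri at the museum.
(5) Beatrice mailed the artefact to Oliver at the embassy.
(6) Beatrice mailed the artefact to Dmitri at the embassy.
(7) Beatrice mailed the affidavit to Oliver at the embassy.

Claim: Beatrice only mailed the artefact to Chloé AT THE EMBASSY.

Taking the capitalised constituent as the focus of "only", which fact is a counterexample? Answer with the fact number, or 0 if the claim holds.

3

Focus (in capitals) is "at the embassy" — the setting. "Only" excludes alternative settings while holding fixed agent = Beatrice, thing = the artefact, recipient = Chloé.
Fact (3) shares the background but differs in setting (at the foundry) — a counterexample.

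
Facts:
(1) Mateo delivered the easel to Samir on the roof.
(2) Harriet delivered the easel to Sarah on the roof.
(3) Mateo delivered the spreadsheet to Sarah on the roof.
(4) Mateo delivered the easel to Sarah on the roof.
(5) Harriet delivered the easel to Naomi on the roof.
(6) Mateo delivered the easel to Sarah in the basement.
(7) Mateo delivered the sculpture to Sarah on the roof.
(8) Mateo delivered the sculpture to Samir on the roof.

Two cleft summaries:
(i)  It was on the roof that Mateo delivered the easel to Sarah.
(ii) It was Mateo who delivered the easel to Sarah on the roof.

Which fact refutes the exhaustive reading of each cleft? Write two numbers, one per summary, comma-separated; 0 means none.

Summary (i) focuses "on the roof" (the setting); background Mateo as agent and the easel as thing and Sarah as recipient. Fact (6) matches that background with setting = in the basement — refutes (i).
Summary (ii) focuses "Mateo" (the agent); background the easel as thing and Sarah as recipient and on the roof as setting. Fact (2) matches that background with agent = Harriet — refutes (ii).

6, 2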